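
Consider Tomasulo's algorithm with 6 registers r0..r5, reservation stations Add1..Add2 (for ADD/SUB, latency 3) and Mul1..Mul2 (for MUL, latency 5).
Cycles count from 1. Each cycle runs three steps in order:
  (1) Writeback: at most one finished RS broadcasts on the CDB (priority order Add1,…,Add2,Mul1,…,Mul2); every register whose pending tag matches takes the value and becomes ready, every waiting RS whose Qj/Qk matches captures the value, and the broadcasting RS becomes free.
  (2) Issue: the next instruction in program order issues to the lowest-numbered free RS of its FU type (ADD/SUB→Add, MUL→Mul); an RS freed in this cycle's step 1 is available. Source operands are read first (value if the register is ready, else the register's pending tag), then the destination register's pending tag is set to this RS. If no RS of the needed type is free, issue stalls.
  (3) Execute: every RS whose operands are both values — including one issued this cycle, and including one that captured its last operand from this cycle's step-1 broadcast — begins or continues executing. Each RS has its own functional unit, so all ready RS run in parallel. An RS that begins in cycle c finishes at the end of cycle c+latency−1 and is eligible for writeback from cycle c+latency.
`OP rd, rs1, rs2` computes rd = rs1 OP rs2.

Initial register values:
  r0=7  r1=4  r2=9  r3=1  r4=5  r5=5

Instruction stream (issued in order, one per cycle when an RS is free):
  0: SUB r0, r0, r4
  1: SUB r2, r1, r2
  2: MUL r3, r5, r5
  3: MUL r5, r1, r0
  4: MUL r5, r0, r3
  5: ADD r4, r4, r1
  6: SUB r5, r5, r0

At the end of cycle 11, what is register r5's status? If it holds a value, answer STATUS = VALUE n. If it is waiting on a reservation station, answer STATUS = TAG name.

STATUS = TAG Add2

cycle 1: issue SUB r0<-Add1 // r0:Add1,r1:4,r2:9,r3:1,r4:5,r5:5
cycle 2: issue SUB r2<-Add2 // r0:Add1,r1:4,r2:Add2,r3:1,r4:5,r5:5
cycle 3: issue MUL r3<-Mul1 // r0:Add1,r1:4,r2:Add2,r3:Mul1,r4:5,r5:5
cycle 4: CDB Add1=2; issue MUL r5<-Mul2 // r0:2,r1:4,r2:Add2,r3:Mul1,r4:5,r5:Mul2
cycle 5: CDB Add2=-5; stall // r0:2,r1:4,r2:-5,r3:Mul1,r4:5,r5:Mul2
cycle 6: stall // r0:2,r1:4,r2:-5,r3:Mul1,r4:5,r5:Mul2
cycle 7: stall // r0:2,r1:4,r2:-5,r3:Mul1,r4:5,r5:Mul2
cycle 8: CDB Mul1=25; issue MUL r5<-Mul1 // r0:2,r1:4,r2:-5,r3:25,r4:5,r5:Mul1
cycle 9: CDB Mul2=8; issue ADD r4<-Add1 // r0:2,r1:4,r2:-5,r3:25,r4:Add1,r5:Mul1
cycle 10: issue SUB r5<-Add2 // r0:2,r1:4,r2:-5,r3:25,r4:Add1,r5:Add2
cycle 11: - // r0:2,r1:4,r2:-5,r3:25,r4:Add1,r5:Add2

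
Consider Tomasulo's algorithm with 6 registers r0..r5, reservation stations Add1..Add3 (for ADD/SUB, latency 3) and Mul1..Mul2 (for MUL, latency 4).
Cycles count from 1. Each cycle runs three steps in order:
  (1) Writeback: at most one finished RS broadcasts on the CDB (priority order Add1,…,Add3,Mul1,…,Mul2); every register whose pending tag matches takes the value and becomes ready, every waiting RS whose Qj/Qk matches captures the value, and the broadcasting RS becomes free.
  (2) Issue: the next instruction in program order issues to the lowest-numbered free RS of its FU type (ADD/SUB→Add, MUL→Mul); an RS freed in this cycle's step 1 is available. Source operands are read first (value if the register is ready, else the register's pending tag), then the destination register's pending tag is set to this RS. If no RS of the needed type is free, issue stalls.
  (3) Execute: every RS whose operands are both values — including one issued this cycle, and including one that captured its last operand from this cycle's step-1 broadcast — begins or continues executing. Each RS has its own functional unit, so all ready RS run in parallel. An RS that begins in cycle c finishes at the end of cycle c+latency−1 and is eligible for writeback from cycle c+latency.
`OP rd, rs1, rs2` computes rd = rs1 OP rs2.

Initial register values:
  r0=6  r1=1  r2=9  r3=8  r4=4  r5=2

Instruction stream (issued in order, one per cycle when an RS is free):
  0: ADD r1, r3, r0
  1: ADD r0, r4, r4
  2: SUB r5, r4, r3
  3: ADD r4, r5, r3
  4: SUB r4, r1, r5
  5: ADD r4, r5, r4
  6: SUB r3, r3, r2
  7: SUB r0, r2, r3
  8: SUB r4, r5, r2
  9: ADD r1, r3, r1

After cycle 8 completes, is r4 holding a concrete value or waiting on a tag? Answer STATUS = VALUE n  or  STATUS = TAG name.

  c1: issue ADD r1<-Add1  regs: r0:6,r1:Add1,r2:9,r3:8,r4:4,r5:2
  c2: issue ADD r0<-Add2  regs: r0:Add2,r1:Add1,r2:9,r3:8,r4:4,r5:2
  c3: issue SUB r5<-Add3  regs: r0:Add2,r1:Add1,r2:9,r3:8,r4:4,r5:Add3
  c4: CDB Add1=14; issue ADD r4<-Add1  regs: r0:Add2,r1:14,r2:9,r3:8,r4:Add1,r5:Add3
  c5: CDB Add2=8; issue SUB r4<-Add2  regs: r0:8,r1:14,r2:9,r3:8,r4:Add2,r5:Add3
  c6: CDB Add3=-4; issue ADD r4<-Add3  regs: r0:8,r1:14,r2:9,r3:8,r4:Add3,r5:-4
  c7: stall  regs: r0:8,r1:14,r2:9,r3:8,r4:Add3,r5:-4
  c8: stall  regs: r0:8,r1:14,r2:9,r3:8,r4:Add3,r5:-4

STATUS = TAG Add3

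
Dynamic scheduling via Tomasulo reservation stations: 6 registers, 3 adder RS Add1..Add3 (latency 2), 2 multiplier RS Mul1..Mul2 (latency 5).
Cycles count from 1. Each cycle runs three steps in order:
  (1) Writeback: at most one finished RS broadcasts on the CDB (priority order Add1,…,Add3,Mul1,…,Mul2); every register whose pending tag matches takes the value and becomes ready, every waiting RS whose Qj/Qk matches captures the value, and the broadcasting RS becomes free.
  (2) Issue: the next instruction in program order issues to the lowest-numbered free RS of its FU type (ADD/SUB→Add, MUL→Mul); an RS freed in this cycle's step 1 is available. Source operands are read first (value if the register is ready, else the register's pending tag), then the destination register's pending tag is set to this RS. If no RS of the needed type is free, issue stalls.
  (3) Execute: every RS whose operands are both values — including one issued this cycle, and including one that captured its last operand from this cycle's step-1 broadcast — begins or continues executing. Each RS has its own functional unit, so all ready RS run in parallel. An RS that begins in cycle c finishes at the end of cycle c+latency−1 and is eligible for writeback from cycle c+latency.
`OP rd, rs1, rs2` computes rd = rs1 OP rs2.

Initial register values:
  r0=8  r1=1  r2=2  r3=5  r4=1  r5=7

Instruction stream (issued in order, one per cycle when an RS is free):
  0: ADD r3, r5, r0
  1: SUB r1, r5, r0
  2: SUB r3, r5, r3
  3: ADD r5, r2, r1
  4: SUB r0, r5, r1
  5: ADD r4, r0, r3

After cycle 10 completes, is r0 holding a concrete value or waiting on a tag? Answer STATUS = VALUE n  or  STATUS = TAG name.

  c1: issue ADD r3<-Add1  regs: r0:8,r1:1,r2:2,r3:Add1,r4:1,r5:7
  c2: issue SUB r1<-Add2  regs: r0:8,r1:Add2,r2:2,r3:Add1,r4:1,r5:7
  c3: CDB Add1=15; issue SUB r3<-Add1  regs: r0:8,r1:Add2,r2:2,r3:Add1,r4:1,r5:7
  c4: CDB Add2=-1; issue ADD r5<-Add2  regs: r0:8,r1:-1,r2:2,r3:Add1,r4:1,r5:Add2
  c5: CDB Add1=-8; issue SUB r0<-Add1  regs: r0:Add1,r1:-1,r2:2,r3:-8,r4:1,r5:Add2
  c6: CDB Add2=1; issue ADD r4<-Add2  regs: r0:Add1,r1:-1,r2:2,r3:-8,r4:Add2,r5:1
  c7: -  regs: r0:Add1,r1:-1,r2:2,r3:-8,r4:Add2,r5:1
  c8: CDB Add1=2  regs: r0:2,r1:-1,r2:2,r3:-8,r4:Add2,r5:1
  c9: -  regs: r0:2,r1:-1,r2:2,r3:-8,r4:Add2,r5:1
  c10: CDB Add2=-6  regs: r0:2,r1:-1,r2:2,r3:-8,r4:-6,r5:1

STATUS = VALUE 2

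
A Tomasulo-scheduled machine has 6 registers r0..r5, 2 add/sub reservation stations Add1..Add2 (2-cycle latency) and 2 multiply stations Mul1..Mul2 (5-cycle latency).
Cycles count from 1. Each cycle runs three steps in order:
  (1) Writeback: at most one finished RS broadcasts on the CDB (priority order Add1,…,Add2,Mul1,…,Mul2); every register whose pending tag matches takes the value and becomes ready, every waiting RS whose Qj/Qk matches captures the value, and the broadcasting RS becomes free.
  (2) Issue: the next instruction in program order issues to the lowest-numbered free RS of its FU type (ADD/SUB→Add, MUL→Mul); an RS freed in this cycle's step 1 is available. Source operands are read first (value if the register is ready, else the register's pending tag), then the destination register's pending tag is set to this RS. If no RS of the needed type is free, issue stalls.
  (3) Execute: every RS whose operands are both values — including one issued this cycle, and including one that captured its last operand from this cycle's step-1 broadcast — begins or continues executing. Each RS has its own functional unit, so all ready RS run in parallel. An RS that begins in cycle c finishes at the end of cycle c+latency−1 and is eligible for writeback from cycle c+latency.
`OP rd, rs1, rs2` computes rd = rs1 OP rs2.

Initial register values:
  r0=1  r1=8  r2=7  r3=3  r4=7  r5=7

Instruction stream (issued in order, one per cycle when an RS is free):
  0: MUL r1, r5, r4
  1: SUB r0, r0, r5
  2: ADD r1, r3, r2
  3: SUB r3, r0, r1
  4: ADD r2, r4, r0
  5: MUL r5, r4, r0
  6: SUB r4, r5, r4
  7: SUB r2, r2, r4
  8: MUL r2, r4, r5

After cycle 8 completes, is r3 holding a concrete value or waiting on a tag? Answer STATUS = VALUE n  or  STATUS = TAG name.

STATUS = VALUE -16

cycle 1: issue MUL r1<-Mul1 // r0:1,r1:Mul1,r2:7,r3:3,r4:7,r5:7
cycle 2: issue SUB r0<-Add1 // r0:Add1,r1:Mul1,r2:7,r3:3,r4:7,r5:7
cycle 3: issue ADD r1<-Add2 // r0:Add1,r1:Add2,r2:7,r3:3,r4:7,r5:7
cycle 4: CDB Add1=-6; issue SUB r3<-Add1 // r0:-6,r1:Add2,r2:7,r3:Add1,r4:7,r5:7
cycle 5: CDB Add2=10; issue ADD r2<-Add2 // r0:-6,r1:10,r2:Add2,r3:Add1,r4:7,r5:7
cycle 6: CDB Mul1=49; issue MUL r5<-Mul1 // r0:-6,r1:10,r2:Add2,r3:Add1,r4:7,r5:Mul1
cycle 7: CDB Add1=-16; issue SUB r4<-Add1 // r0:-6,r1:10,r2:Add2,r3:-16,r4:Add1,r5:Mul1
cycle 8: CDB Add2=1; issue SUB r2<-Add2 // r0:-6,r1:10,r2:Add2,r3:-16,r4:Add1,r5:Mul1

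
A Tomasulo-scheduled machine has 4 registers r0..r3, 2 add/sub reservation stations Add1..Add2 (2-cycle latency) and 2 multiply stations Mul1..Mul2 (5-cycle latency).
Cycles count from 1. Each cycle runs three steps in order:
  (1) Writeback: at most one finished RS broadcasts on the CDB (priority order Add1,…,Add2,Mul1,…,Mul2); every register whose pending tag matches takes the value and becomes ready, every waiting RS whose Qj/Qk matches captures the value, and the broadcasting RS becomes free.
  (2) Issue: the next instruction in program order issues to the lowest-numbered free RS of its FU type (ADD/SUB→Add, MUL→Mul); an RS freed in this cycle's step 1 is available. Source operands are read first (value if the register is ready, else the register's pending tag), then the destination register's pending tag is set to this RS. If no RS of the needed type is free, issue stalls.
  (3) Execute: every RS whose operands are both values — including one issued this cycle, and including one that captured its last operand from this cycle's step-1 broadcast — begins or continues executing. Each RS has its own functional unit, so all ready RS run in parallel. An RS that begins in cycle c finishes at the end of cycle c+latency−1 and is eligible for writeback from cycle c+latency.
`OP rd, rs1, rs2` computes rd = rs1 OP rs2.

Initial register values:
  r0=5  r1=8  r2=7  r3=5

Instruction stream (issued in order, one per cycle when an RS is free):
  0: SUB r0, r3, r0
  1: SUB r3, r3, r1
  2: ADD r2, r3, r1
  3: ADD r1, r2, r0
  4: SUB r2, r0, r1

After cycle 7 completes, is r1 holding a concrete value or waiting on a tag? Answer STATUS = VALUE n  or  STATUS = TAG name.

  c1: issue SUB r0<-Add1  regs: r0:Add1,r1:8,r2:7,r3:5
  c2: issue SUB r3<-Add2  regs: r0:Add1,r1:8,r2:7,r3:Add2
  c3: CDB Add1=0; issue ADD r2<-Add1  regs: r0:0,r1:8,r2:Add1,r3:Add2
  c4: CDB Add2=-3; issue ADD r1<-Add2  regs: r0:0,r1:Add2,r2:Add1,r3:-3
  c5: stall  regs: r0:0,r1:Add2,r2:Add1,r3:-3
  c6: CDB Add1=5; issue SUB r2<-Add1  regs: r0:0,r1:Add2,r2:Add1,r3:-3
  c7: -  regs: r0:0,r1:Add2,r2:Add1,r3:-3

STATUS = TAG Add2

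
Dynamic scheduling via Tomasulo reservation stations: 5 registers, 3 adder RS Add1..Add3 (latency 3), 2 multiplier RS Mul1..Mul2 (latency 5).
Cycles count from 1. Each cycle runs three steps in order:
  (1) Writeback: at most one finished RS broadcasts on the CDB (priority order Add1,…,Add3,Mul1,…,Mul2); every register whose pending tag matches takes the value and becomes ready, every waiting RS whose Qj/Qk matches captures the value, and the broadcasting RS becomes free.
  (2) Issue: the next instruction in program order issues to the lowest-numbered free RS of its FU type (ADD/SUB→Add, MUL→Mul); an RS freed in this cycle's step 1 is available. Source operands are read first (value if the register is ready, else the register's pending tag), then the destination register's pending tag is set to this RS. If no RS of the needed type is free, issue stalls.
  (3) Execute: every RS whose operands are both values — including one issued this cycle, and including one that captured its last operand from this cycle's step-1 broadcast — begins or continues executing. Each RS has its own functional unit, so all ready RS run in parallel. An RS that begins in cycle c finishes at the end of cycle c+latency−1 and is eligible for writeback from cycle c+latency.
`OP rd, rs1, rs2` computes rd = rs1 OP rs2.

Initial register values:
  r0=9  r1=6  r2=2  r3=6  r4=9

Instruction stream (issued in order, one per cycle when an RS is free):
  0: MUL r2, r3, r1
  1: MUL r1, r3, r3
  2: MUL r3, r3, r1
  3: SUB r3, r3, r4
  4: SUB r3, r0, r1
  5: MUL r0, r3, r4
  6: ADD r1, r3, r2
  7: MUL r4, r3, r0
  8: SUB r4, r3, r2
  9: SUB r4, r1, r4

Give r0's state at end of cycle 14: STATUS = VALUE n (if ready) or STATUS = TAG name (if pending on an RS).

cycle 1: issue MUL r2<-Mul1 // r0:9,r1:6,r2:Mul1,r3:6,r4:9
cycle 2: issue MUL r1<-Mul2 // r0:9,r1:Mul2,r2:Mul1,r3:6,r4:9
cycle 3: stall // r0:9,r1:Mul2,r2:Mul1,r3:6,r4:9
cycle 4: stall // r0:9,r1:Mul2,r2:Mul1,r3:6,r4:9
cycle 5: stall // r0:9,r1:Mul2,r2:Mul1,r3:6,r4:9
cycle 6: CDB Mul1=36; issue MUL r3<-Mul1 // r0:9,r1:Mul2,r2:36,r3:Mul1,r4:9
cycle 7: CDB Mul2=36; issue SUB r3<-Add1 // r0:9,r1:36,r2:36,r3:Add1,r4:9
cycle 8: issue SUB r3<-Add2 // r0:9,r1:36,r2:36,r3:Add2,r4:9
cycle 9: issue MUL r0<-Mul2 // r0:Mul2,r1:36,r2:36,r3:Add2,r4:9
cycle 10: issue ADD r1<-Add3 // r0:Mul2,r1:Add3,r2:36,r3:Add2,r4:9
cycle 11: CDB Add2=-27; stall // r0:Mul2,r1:Add3,r2:36,r3:-27,r4:9
cycle 12: CDB Mul1=216; issue MUL r4<-Mul1 // r0:Mul2,r1:Add3,r2:36,r3:-27,r4:Mul1
cycle 13: issue SUB r4<-Add2 // r0:Mul2,r1:Add3,r2:36,r3:-27,r4:Add2
cycle 14: CDB Add3=9; issue SUB r4<-Add3 // r0:Mul2,r1:9,r2:36,r3:-27,r4:Add3

STATUS = TAG Mul2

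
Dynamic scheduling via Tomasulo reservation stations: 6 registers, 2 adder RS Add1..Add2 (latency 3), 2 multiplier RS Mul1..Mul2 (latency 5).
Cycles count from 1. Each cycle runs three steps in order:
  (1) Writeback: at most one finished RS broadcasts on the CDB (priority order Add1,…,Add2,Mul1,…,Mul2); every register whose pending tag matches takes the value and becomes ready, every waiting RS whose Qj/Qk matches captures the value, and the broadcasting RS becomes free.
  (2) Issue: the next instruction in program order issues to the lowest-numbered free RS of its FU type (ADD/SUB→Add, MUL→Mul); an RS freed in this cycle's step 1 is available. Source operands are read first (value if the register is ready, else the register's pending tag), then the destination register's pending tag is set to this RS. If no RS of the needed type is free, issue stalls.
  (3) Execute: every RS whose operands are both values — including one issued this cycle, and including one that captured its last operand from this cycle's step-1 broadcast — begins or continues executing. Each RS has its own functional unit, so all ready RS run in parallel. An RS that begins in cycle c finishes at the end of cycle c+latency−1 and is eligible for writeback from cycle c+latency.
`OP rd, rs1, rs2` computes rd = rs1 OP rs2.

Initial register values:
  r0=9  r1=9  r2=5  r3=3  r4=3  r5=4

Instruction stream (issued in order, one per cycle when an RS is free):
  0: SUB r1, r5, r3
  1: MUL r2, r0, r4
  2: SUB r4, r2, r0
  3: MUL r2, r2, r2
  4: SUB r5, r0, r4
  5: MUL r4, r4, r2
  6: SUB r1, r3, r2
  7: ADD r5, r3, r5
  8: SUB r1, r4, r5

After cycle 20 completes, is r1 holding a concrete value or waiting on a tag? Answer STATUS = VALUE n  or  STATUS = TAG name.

STATUS = VALUE 13128

cycle 1: issue SUB r1<-Add1 // r0:9,r1:Add1,r2:5,r3:3,r4:3,r5:4
cycle 2: issue MUL r2<-Mul1 // r0:9,r1:Add1,r2:Mul1,r3:3,r4:3,r5:4
cycle 3: issue SUB r4<-Add2 // r0:9,r1:Add1,r2:Mul1,r3:3,r4:Add2,r5:4
cycle 4: CDB Add1=1; issue MUL r2<-Mul2 // r0:9,r1:1,r2:Mul2,r3:3,r4:Add2,r5:4
cycle 5: issue SUB r5<-Add1 // r0:9,r1:1,r2:Mul2,r3:3,r4:Add2,r5:Add1
cycle 6: stall // r0:9,r1:1,r2:Mul2,r3:3,r4:Add2,r5:Add1
cycle 7: CDB Mul1=27; issue MUL r4<-Mul1 // r0:9,r1:1,r2:Mul2,r3:3,r4:Mul1,r5:Add1
cycle 8: stall // r0:9,r1:1,r2:Mul2,r3:3,r4:Mul1,r5:Add1
cycle 9: stall // r0:9,r1:1,r2:Mul2,r3:3,r4:Mul1,r5:Add1
cycle 10: CDB Add2=18; issue SUB r1<-Add2 // r0:9,r1:Add2,r2:Mul2,r3:3,r4:Mul1,r5:Add1
cycle 11: stall // r0:9,r1:Add2,r2:Mul2,r3:3,r4:Mul1,r5:Add1
cycle 12: CDB Mul2=729; stall // r0:9,r1:Add2,r2:729,r3:3,r4:Mul1,r5:Add1
cycle 13: CDB Add1=-9; issue ADD r5<-Add1 // r0:9,r1:Add2,r2:729,r3:3,r4:Mul1,r5:Add1
cycle 14: stall // r0:9,r1:Add2,r2:729,r3:3,r4:Mul1,r5:Add1
cycle 15: CDB Add2=-726; issue SUB r1<-Add2 // r0:9,r1:Add2,r2:729,r3:3,r4:Mul1,r5:Add1
cycle 16: CDB Add1=-6 // r0:9,r1:Add2,r2:729,r3:3,r4:Mul1,r5:-6
cycle 17: CDB Mul1=13122 // r0:9,r1:Add2,r2:729,r3:3,r4:13122,r5:-6
cycle 18: - // r0:9,r1:Add2,r2:729,r3:3,r4:13122,r5:-6
cycle 19: - // r0:9,r1:Add2,r2:729,r3:3,r4:13122,r5:-6
cycle 20: CDB Add2=13128 // r0:9,r1:13128,r2:729,r3:3,r4:13122,r5:-6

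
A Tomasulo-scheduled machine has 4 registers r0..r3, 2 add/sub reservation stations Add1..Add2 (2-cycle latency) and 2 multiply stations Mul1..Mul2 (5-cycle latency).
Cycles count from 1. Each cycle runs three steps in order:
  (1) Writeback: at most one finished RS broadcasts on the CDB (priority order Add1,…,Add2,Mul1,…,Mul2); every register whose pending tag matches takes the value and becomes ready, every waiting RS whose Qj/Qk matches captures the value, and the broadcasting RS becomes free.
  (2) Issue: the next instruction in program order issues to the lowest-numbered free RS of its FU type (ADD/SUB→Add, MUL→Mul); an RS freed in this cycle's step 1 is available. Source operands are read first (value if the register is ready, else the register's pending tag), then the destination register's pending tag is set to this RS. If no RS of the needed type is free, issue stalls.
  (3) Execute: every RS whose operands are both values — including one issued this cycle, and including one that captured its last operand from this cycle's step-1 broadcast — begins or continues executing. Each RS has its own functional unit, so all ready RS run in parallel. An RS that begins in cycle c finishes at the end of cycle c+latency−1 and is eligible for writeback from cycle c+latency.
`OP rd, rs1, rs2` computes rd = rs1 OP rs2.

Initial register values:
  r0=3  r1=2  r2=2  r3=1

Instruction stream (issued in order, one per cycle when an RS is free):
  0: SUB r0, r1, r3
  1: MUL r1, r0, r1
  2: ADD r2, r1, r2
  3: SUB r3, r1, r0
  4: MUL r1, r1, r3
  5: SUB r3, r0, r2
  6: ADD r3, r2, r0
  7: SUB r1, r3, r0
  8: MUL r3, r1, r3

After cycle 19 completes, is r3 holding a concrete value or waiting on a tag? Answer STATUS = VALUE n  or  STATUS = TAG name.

STATUS = TAG Mul1

  c1: issue SUB r0<-Add1  regs: r0:Add1,r1:2,r2:2,r3:1
  c2: issue MUL r1<-Mul1  regs: r0:Add1,r1:Mul1,r2:2,r3:1
  c3: CDB Add1=1; issue ADD r2<-Add1  regs: r0:1,r1:Mul1,r2:Add1,r3:1
  c4: issue SUB r3<-Add2  regs: r0:1,r1:Mul1,r2:Add1,r3:Add2
  c5: issue MUL r1<-Mul2  regs: r0:1,r1:Mul2,r2:Add1,r3:Add2
  c6: stall  regs: r0:1,r1:Mul2,r2:Add1,r3:Add2
  c7: stall  regs: r0:1,r1:Mul2,r2:Add1,r3:Add2
  c8: CDB Mul1=2; stall  regs: r0:1,r1:Mul2,r2:Add1,r3:Add2
  c9: stall  regs: r0:1,r1:Mul2,r2:Add1,r3:Add2
  c10: CDB Add1=4; issue SUB r3<-Add1  regs: r0:1,r1:Mul2,r2:4,r3:Add1
  c11: CDB Add2=1; issue ADD r3<-Add2  regs: r0:1,r1:Mul2,r2:4,r3:Add2
  c12: CDB Add1=-3; issue SUB r1<-Add1  regs: r0:1,r1:Add1,r2:4,r3:Add2
  c13: CDB Add2=5; issue MUL r3<-Mul1  regs: r0:1,r1:Add1,r2:4,r3:Mul1
  c14: -  regs: r0:1,r1:Add1,r2:4,r3:Mul1
  c15: CDB Add1=4  regs: r0:1,r1:4,r2:4,r3:Mul1
  c16: CDB Mul2=2  regs: r0:1,r1:4,r2:4,r3:Mul1
  c17: -  regs: r0:1,r1:4,r2:4,r3:Mul1
  c18: -  regs: r0:1,r1:4,r2:4,r3:Mul1
  c19: -  regs: r0:1,r1:4,r2:4,r3:Mul1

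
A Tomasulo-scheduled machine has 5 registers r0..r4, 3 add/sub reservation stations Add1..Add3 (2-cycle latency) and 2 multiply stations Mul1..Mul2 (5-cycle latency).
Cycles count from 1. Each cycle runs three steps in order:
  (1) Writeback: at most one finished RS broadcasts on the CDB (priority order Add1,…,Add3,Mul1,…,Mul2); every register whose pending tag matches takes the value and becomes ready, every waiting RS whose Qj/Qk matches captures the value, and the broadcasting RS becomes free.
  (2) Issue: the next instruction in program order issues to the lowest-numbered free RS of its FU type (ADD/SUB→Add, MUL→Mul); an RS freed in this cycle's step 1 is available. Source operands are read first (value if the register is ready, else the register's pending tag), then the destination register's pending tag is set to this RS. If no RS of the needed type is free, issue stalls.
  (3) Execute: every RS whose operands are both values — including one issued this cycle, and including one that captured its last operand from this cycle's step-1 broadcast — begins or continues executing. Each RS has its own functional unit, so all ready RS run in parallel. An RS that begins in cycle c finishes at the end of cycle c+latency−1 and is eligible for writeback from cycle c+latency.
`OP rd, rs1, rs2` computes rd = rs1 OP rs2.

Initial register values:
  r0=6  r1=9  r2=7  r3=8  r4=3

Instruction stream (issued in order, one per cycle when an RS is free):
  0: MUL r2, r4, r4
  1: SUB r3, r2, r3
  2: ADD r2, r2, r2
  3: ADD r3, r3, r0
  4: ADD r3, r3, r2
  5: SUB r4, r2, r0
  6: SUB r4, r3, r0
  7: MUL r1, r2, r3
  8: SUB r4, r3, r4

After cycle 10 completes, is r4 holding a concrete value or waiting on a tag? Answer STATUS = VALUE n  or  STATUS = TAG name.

STATUS = TAG Add3

  c1: issue MUL r2<-Mul1  regs: r0:6,r1:9,r2:Mul1,r3:8,r4:3
  c2: issue SUB r3<-Add1  regs: r0:6,r1:9,r2:Mul1,r3:Add1,r4:3
  c3: issue ADD r2<-Add2  regs: r0:6,r1:9,r2:Add2,r3:Add1,r4:3
  c4: issue ADD r3<-Add3  regs: r0:6,r1:9,r2:Add2,r3:Add3,r4:3
  c5: stall  regs: r0:6,r1:9,r2:Add2,r3:Add3,r4:3
  c6: CDB Mul1=9; stall  regs: r0:6,r1:9,r2:Add2,r3:Add3,r4:3
  c7: stall  regs: r0:6,r1:9,r2:Add2,r3:Add3,r4:3
  c8: CDB Add1=1; issue ADD r3<-Add1  regs: r0:6,r1:9,r2:Add2,r3:Add1,r4:3
  c9: CDB Add2=18; issue SUB r4<-Add2  regs: r0:6,r1:9,r2:18,r3:Add1,r4:Add2
  c10: CDB Add3=7; issue SUB r4<-Add3  regs: r0:6,r1:9,r2:18,r3:Add1,r4:Add3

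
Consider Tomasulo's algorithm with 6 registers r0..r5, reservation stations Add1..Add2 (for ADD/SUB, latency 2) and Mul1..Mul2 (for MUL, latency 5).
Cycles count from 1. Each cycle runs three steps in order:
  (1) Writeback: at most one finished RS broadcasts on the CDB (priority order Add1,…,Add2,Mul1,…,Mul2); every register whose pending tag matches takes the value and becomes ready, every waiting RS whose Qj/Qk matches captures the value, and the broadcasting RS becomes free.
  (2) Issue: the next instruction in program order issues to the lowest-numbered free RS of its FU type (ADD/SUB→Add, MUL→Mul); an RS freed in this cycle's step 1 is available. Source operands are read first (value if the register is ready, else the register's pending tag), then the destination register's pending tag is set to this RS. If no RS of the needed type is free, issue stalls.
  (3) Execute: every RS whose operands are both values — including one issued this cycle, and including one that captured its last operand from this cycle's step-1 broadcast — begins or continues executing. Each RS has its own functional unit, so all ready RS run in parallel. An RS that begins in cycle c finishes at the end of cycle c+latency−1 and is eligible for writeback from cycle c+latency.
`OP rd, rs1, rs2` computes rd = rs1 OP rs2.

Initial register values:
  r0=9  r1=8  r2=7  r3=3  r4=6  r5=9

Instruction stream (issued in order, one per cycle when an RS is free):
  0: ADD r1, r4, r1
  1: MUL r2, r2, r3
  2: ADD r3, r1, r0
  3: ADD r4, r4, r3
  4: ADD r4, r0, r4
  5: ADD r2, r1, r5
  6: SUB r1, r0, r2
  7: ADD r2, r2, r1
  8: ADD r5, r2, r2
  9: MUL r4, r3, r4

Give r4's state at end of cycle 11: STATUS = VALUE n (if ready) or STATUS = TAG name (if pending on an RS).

STATUS = VALUE 38

cycle 1: issue ADD r1<-Add1 // r0:9,r1:Add1,r2:7,r3:3,r4:6,r5:9
cycle 2: issue MUL r2<-Mul1 // r0:9,r1:Add1,r2:Mul1,r3:3,r4:6,r5:9
cycle 3: CDB Add1=14; issue ADD r3<-Add1 // r0:9,r1:14,r2:Mul1,r3:Add1,r4:6,r5:9
cycle 4: issue ADD r4<-Add2 // r0:9,r1:14,r2:Mul1,r3:Add1,r4:Add2,r5:9
cycle 5: CDB Add1=23; issue ADD r4<-Add1 // r0:9,r1:14,r2:Mul1,r3:23,r4:Add1,r5:9
cycle 6: stall // r0:9,r1:14,r2:Mul1,r3:23,r4:Add1,r5:9
cycle 7: CDB Add2=29; issue ADD r2<-Add2 // r0:9,r1:14,r2:Add2,r3:23,r4:Add1,r5:9
cycle 8: CDB Mul1=21; stall // r0:9,r1:14,r2:Add2,r3:23,r4:Add1,r5:9
cycle 9: CDB Add1=38; issue SUB r1<-Add1 // r0:9,r1:Add1,r2:Add2,r3:23,r4:38,r5:9
cycle 10: CDB Add2=23; issue ADD r2<-Add2 // r0:9,r1:Add1,r2:Add2,r3:23,r4:38,r5:9
cycle 11: stall // r0:9,r1:Add1,r2:Add2,r3:23,r4:38,r5:9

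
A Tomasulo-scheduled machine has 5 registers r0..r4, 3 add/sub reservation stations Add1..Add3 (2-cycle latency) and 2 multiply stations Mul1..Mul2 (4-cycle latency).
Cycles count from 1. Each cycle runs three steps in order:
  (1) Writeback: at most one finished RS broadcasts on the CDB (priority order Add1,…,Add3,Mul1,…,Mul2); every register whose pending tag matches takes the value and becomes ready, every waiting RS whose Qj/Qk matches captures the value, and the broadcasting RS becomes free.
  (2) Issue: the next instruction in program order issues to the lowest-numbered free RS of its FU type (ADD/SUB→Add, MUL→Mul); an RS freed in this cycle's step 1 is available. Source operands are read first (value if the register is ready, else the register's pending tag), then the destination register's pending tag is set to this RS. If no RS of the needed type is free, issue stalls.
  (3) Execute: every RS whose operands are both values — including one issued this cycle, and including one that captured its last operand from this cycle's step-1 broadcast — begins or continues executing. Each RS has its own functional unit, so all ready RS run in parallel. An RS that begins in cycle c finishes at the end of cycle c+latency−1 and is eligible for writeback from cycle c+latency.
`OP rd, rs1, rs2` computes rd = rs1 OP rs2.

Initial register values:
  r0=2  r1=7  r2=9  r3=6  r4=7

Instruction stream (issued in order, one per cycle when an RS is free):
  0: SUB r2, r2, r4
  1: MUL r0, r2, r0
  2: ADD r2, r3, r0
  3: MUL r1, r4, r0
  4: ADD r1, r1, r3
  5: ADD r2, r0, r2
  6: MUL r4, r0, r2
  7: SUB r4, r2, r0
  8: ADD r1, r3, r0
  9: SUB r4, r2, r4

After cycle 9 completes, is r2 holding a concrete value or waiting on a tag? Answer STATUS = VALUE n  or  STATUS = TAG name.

STATUS = TAG Add3

c1: issue SUB r2<-Add1 | r0:2,r1:7,r2:Add1,r3:6,r4:7
c2: issue MUL r0<-Mul1 | r0:Mul1,r1:7,r2:Add1,r3:6,r4:7
c3: CDB Add1=2; issue ADD r2<-Add1 | r0:Mul1,r1:7,r2:Add1,r3:6,r4:7
c4: issue MUL r1<-Mul2 | r0:Mul1,r1:Mul2,r2:Add1,r3:6,r4:7
c5: issue ADD r1<-Add2 | r0:Mul1,r1:Add2,r2:Add1,r3:6,r4:7
c6: issue ADD r2<-Add3 | r0:Mul1,r1:Add2,r2:Add3,r3:6,r4:7
c7: CDB Mul1=4; issue MUL r4<-Mul1 | r0:4,r1:Add2,r2:Add3,r3:6,r4:Mul1
c8: stall | r0:4,r1:Add2,r2:Add3,r3:6,r4:Mul1
c9: CDB Add1=10; issue SUB r4<-Add1 | r0:4,r1:Add2,r2:Add3,r3:6,r4:Add1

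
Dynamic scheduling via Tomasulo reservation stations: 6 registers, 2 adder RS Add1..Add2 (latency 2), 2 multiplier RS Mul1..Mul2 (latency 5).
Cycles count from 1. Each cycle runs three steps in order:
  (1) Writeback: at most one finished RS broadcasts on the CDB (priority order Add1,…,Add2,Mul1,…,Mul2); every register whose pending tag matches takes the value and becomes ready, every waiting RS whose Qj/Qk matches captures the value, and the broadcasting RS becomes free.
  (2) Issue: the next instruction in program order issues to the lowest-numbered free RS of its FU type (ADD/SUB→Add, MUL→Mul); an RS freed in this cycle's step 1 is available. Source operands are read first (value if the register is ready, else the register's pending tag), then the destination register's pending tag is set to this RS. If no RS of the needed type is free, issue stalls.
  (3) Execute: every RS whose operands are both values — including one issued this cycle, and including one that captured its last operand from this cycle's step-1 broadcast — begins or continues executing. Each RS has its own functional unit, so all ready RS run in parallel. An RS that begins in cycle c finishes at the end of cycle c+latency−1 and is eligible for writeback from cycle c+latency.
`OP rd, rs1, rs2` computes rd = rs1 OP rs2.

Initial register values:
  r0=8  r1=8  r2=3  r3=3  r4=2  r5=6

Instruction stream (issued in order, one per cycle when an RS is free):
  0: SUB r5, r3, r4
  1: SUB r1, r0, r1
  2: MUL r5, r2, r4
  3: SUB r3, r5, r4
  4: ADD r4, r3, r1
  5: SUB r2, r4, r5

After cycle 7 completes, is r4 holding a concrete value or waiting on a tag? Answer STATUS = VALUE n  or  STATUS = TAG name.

STATUS = TAG Add2

c1: issue SUB r5<-Add1 | r0:8,r1:8,r2:3,r3:3,r4:2,r5:Add1
c2: issue SUB r1<-Add2 | r0:8,r1:Add2,r2:3,r3:3,r4:2,r5:Add1
c3: CDB Add1=1; issue MUL r5<-Mul1 | r0:8,r1:Add2,r2:3,r3:3,r4:2,r5:Mul1
c4: CDB Add2=0; issue SUB r3<-Add1 | r0:8,r1:0,r2:3,r3:Add1,r4:2,r5:Mul1
c5: issue ADD r4<-Add2 | r0:8,r1:0,r2:3,r3:Add1,r4:Add2,r5:Mul1
c6: stall | r0:8,r1:0,r2:3,r3:Add1,r4:Add2,r5:Mul1
c7: stall | r0:8,r1:0,r2:3,r3:Add1,r4:Add2,r5:Mul1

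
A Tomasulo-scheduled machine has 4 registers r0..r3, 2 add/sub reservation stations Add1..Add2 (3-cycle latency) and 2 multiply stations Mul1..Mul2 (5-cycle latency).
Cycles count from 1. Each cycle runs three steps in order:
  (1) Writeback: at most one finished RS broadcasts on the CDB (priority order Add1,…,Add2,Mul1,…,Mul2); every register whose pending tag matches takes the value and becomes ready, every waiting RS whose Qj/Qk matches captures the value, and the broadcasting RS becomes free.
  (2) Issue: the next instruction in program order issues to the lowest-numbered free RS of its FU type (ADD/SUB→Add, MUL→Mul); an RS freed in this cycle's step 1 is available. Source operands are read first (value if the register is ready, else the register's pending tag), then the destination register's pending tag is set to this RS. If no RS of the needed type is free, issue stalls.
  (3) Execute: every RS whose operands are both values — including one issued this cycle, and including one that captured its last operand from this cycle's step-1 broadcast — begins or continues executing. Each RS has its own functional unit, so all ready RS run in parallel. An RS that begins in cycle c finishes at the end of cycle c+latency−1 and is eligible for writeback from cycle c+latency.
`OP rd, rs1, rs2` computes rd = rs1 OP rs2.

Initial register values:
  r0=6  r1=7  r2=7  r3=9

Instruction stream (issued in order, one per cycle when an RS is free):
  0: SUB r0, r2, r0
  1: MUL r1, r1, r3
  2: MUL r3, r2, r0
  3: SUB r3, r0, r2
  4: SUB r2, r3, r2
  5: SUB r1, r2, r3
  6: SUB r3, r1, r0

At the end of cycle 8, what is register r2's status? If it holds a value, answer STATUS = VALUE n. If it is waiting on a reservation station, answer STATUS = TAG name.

  c1: issue SUB r0<-Add1  regs: r0:Add1,r1:7,r2:7,r3:9
  c2: issue MUL r1<-Mul1  regs: r0:Add1,r1:Mul1,r2:7,r3:9
  c3: issue MUL r3<-Mul2  regs: r0:Add1,r1:Mul1,r2:7,r3:Mul2
  c4: CDB Add1=1; issue SUB r3<-Add1  regs: r0:1,r1:Mul1,r2:7,r3:Add1
  c5: issue SUB r2<-Add2  regs: r0:1,r1:Mul1,r2:Add2,r3:Add1
  c6: stall  regs: r0:1,r1:Mul1,r2:Add2,r3:Add1
  c7: CDB Add1=-6; issue SUB r1<-Add1  regs: r0:1,r1:Add1,r2:Add2,r3:-6
  c8: CDB Mul1=63; stall  regs: r0:1,r1:Add1,r2:Add2,r3:-6

STATUS = TAG Add2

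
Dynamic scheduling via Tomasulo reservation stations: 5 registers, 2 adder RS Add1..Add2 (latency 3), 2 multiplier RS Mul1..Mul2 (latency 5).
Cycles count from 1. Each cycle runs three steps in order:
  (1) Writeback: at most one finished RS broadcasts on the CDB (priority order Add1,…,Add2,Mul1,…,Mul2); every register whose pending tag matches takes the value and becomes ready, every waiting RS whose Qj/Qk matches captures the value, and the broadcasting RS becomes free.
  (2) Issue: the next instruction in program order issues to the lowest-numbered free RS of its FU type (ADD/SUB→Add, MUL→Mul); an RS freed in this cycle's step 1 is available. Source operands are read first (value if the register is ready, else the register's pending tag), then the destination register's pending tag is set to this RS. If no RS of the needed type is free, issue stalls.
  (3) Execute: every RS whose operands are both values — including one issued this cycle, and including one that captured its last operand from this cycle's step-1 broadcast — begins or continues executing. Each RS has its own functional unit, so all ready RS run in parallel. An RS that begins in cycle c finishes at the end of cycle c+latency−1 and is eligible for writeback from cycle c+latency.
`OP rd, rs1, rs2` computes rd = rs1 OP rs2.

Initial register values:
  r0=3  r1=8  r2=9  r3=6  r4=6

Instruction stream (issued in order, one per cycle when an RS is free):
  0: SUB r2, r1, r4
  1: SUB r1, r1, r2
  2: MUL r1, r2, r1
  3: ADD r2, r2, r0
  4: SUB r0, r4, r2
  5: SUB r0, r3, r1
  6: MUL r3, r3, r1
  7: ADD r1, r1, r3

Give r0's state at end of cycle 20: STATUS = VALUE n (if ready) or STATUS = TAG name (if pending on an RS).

cycle 1: issue SUB r2<-Add1 // r0:3,r1:8,r2:Add1,r3:6,r4:6
cycle 2: issue SUB r1<-Add2 // r0:3,r1:Add2,r2:Add1,r3:6,r4:6
cycle 3: issue MUL r1<-Mul1 // r0:3,r1:Mul1,r2:Add1,r3:6,r4:6
cycle 4: CDB Add1=2; issue ADD r2<-Add1 // r0:3,r1:Mul1,r2:Add1,r3:6,r4:6
cycle 5: stall // r0:3,r1:Mul1,r2:Add1,r3:6,r4:6
cycle 6: stall // r0:3,r1:Mul1,r2:Add1,r3:6,r4:6
cycle 7: CDB Add1=5; issue SUB r0<-Add1 // r0:Add1,r1:Mul1,r2:5,r3:6,r4:6
cycle 8: CDB Add2=6; issue SUB r0<-Add2 // r0:Add2,r1:Mul1,r2:5,r3:6,r4:6
cycle 9: issue MUL r3<-Mul2 // r0:Add2,r1:Mul1,r2:5,r3:Mul2,r4:6
cycle 10: CDB Add1=1; issue ADD r1<-Add1 // r0:Add2,r1:Add1,r2:5,r3:Mul2,r4:6
cycle 11: - // r0:Add2,r1:Add1,r2:5,r3:Mul2,r4:6
cycle 12: - // r0:Add2,r1:Add1,r2:5,r3:Mul2,r4:6
cycle 13: CDB Mul1=12 // r0:Add2,r1:Add1,r2:5,r3:Mul2,r4:6
cycle 14: - // r0:Add2,r1:Add1,r2:5,r3:Mul2,r4:6
cycle 15: - // r0:Add2,r1:Add1,r2:5,r3:Mul2,r4:6
cycle 16: CDB Add2=-6 // r0:-6,r1:Add1,r2:5,r3:Mul2,r4:6
cycle 17: - // r0:-6,r1:Add1,r2:5,r3:Mul2,r4:6
cycle 18: CDB Mul2=72 // r0:-6,r1:Add1,r2:5,r3:72,r4:6
cycle 19: - // r0:-6,r1:Add1,r2:5,r3:72,r4:6
cycle 20: - // r0:-6,r1:Add1,r2:5,r3:72,r4:6

STATUS = VALUE -6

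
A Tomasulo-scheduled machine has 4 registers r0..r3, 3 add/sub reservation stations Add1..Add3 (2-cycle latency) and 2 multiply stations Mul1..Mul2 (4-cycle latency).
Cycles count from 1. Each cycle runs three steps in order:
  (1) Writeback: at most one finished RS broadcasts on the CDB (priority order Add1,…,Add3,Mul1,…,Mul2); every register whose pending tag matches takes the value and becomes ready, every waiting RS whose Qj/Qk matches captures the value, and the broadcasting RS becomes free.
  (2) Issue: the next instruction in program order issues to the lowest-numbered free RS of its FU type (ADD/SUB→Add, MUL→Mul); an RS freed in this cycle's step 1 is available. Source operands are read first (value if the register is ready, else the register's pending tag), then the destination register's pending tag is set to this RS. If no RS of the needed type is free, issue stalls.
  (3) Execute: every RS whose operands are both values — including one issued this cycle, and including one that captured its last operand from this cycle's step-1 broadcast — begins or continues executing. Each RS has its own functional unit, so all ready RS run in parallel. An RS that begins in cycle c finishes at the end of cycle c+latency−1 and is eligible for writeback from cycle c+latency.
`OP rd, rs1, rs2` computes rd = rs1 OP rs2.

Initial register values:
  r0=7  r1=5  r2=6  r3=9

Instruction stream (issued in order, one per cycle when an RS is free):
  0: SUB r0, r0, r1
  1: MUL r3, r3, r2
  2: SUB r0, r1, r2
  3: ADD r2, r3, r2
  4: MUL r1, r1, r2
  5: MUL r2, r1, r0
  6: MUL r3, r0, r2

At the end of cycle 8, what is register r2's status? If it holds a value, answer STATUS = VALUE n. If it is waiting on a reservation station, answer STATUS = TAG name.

STATUS = TAG Mul1

cycle 1: issue SUB r0<-Add1 // r0:Add1,r1:5,r2:6,r3:9
cycle 2: issue MUL r3<-Mul1 // r0:Add1,r1:5,r2:6,r3:Mul1
cycle 3: CDB Add1=2; issue SUB r0<-Add1 // r0:Add1,r1:5,r2:6,r3:Mul1
cycle 4: issue ADD r2<-Add2 // r0:Add1,r1:5,r2:Add2,r3:Mul1
cycle 5: CDB Add1=-1; issue MUL r1<-Mul2 // r0:-1,r1:Mul2,r2:Add2,r3:Mul1
cycle 6: CDB Mul1=54; issue MUL r2<-Mul1 // r0:-1,r1:Mul2,r2:Mul1,r3:54
cycle 7: stall // r0:-1,r1:Mul2,r2:Mul1,r3:54
cycle 8: CDB Add2=60; stall // r0:-1,r1:Mul2,r2:Mul1,r3:54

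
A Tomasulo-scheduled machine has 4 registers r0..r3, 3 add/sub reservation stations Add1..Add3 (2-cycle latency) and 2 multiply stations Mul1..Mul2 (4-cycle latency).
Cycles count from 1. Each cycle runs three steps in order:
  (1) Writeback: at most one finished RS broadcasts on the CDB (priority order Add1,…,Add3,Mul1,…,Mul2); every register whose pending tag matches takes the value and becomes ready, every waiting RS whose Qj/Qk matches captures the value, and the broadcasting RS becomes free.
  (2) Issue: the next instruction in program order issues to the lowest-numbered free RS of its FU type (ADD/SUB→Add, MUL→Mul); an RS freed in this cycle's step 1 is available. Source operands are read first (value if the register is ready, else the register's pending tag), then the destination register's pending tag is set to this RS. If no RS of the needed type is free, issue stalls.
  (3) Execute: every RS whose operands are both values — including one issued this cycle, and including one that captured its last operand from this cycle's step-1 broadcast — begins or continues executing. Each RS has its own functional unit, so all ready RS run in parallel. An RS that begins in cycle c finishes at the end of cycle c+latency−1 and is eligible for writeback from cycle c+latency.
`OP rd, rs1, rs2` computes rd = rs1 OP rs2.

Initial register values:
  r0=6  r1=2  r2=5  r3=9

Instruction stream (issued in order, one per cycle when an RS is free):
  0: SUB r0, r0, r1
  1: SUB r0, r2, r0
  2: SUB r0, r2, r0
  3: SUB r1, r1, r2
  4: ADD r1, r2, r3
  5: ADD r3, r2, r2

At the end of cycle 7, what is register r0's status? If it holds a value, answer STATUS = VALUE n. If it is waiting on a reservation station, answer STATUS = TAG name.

STATUS = VALUE 4

cycle 1: issue SUB r0<-Add1 // r0:Add1,r1:2,r2:5,r3:9
cycle 2: issue SUB r0<-Add2 // r0:Add2,r1:2,r2:5,r3:9
cycle 3: CDB Add1=4; issue SUB r0<-Add1 // r0:Add1,r1:2,r2:5,r3:9
cycle 4: issue SUB r1<-Add3 // r0:Add1,r1:Add3,r2:5,r3:9
cycle 5: CDB Add2=1; issue ADD r1<-Add2 // r0:Add1,r1:Add2,r2:5,r3:9
cycle 6: CDB Add3=-3; issue ADD r3<-Add3 // r0:Add1,r1:Add2,r2:5,r3:Add3
cycle 7: CDB Add1=4 // r0:4,r1:Add2,r2:5,r3:Add3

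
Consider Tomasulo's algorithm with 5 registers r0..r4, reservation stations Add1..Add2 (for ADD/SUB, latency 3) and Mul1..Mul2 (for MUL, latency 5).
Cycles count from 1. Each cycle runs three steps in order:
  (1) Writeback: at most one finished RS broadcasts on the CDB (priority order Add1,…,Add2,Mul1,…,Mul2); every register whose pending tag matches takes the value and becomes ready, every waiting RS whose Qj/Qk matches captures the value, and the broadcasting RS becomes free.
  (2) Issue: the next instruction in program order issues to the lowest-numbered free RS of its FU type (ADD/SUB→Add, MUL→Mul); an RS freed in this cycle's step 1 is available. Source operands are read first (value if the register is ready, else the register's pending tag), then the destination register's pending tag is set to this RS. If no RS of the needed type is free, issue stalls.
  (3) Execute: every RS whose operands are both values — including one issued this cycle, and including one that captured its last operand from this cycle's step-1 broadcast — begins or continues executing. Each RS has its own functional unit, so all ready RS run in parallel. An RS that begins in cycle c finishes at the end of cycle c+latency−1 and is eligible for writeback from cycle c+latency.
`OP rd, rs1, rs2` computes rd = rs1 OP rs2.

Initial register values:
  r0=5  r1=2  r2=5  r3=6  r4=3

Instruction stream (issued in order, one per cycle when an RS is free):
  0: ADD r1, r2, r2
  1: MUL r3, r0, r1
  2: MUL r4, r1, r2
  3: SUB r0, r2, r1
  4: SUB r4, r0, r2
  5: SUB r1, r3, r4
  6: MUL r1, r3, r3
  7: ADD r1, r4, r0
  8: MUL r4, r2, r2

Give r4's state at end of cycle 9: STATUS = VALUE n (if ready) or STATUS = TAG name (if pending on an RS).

  c1: issue ADD r1<-Add1  regs: r0:5,r1:Add1,r2:5,r3:6,r4:3
  c2: issue MUL r3<-Mul1  regs: r0:5,r1:Add1,r2:5,r3:Mul1,r4:3
  c3: issue MUL r4<-Mul2  regs: r0:5,r1:Add1,r2:5,r3:Mul1,r4:Mul2
  c4: CDB Add1=10; issue SUB r0<-Add1  regs: r0:Add1,r1:10,r2:5,r3:Mul1,r4:Mul2
  c5: issue SUB r4<-Add2  regs: r0:Add1,r1:10,r2:5,r3:Mul1,r4:Add2
  c6: stall  regs: r0:Add1,r1:10,r2:5,r3:Mul1,r4:Add2
  c7: CDB Add1=-5; issue SUB r1<-Add1  regs: r0:-5,r1:Add1,r2:5,r3:Mul1,r4:Add2
  c8: stall  regs: r0:-5,r1:Add1,r2:5,r3:Mul1,r4:Add2
  c9: CDB Mul1=50; issue MUL r1<-Mul1  regs: r0:-5,r1:Mul1,r2:5,r3:50,r4:Add2

STATUS = TAG Add2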